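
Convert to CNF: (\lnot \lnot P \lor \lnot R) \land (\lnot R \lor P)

P \lor \lnot R

(\lnot \lnot P \lor \lnot R) \land (\lnot R \lor P)
≡ (P \lor \lnot R) \land (\lnot R \lor P)   (double negation)
≡ P \lor \lnot R   (simplify)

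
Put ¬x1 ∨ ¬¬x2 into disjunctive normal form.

¬x1 ∨ ¬¬x2
⇔ ¬x1 ∨ x2   [double negation]

¬x1 ∨ x2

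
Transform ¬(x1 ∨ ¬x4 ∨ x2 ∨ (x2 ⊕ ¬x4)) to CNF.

¬(x1 ∨ ¬x4 ∨ x2 ∨ (x2 ⊕ ¬x4))
⇔ ¬(x1 ∨ ¬x4 ∨ x2 ∨ ((x2 ∨ ¬x4) ∧ ¬(x2 ∧ ¬x4)))   (expand ⊕)
⇔ ¬x1 ∧ ¬¬x4 ∧ ¬x2 ∧ ¬((x2 ∨ ¬x4) ∧ ¬(x2 ∧ ¬x4))   (De Morgan)
⇔ ¬x1 ∧ x4 ∧ ¬x2 ∧ ¬((x2 ∨ ¬x4) ∧ ¬(x2 ∧ ¬x4))   (double negation)
⇔ ¬x1 ∧ x4 ∧ ¬x2 ∧ (¬(x2 ∨ ¬x4) ∨ ¬¬(x2 ∧ ¬x4))   (De Morgan)
⇔ ¬x1 ∧ x4 ∧ ¬x2 ∧ ((¬x2 ∧ ¬¬x4) ∨ ¬¬(x2 ∧ ¬x4))   (De Morgan)
⇔ ¬x1 ∧ x4 ∧ ¬x2 ∧ ((¬x2 ∧ x4) ∨ ¬¬(x2 ∧ ¬x4))   (double negation)
⇔ ¬x1 ∧ x4 ∧ ¬x2 ∧ ((¬x2 ∧ x4) ∨ (x2 ∧ ¬x4))   (double negation)
⇔ ¬x1 ∧ x4 ∧ ¬x2 ∧ (¬x2 ∨ x2) ∧ (¬x2 ∨ ¬x4) ∧ (x4 ∨ x2) ∧ (x4 ∨ ¬x4)   (distribute ∨ over ∧)
⇔ ¬x1 ∧ x4 ∧ ¬x2   (simplify)

¬x1 ∧ x4 ∧ ¬x2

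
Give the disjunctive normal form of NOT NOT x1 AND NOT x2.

x1 AND NOT x2

NOT NOT x1 AND NOT x2
⇔ x1 AND NOT x2   — double negation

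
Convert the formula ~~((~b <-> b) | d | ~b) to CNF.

~b | d

~~((~b <-> b) | d | ~b)
≡ ~~(((~b -> b) & (b -> ~b)) | d | ~b)   [eliminate <->]
≡ ~~(((~~b | b) & (b -> ~b)) | d | ~b)   [eliminate ->]
≡ ~~(((~~b | b) & (~b | ~b)) | d | ~b)   [eliminate ->]
≡ ((~~b | b) & (~b | ~b)) | d | ~b   [double negation]
≡ ((b | b) & (~b | ~b)) | d | ~b   [double negation]
≡ (b | b | d | ~b) & (~b | ~b | d | ~b)   [distribute | over &]
≡ ~b | d   [simplify]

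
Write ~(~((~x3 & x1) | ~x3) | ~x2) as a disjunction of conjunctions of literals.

~x3 & x2

~(~((~x3 & x1) | ~x3) | ~x2)
≡ ~~((~x3 & x1) | ~x3) & ~~x2   [De Morgan]
≡ ((~x3 & x1) | ~x3) & ~~x2   [double negation]
≡ ((~x3 & x1) | ~x3) & x2   [double negation]
≡ (~x3 & x1 & x2) | (~x3 & x2)   [distribute & over |]
≡ ~x3 & x2   [simplify]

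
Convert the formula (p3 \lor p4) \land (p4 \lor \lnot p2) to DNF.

(p3 \lor p4) \land (p4 \lor \lnot p2)
≡ (p3 \land p4) \lor (p3 \land \lnot p2) \lor (p4 \land p4) \lor (p4 \land \lnot p2)   [distribute \land over \lor]
≡ (p3 \land \lnot p2) \lor p4   [simplify]

(p3 \land \lnot p2) \lor p4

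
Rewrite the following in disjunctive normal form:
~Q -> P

Q | P

~Q -> P
⇔ ~~Q | P   [eliminate ->]
⇔ Q | P   [double negation]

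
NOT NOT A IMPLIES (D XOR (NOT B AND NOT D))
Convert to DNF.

NOT NOT A IMPLIES (D XOR (NOT B AND NOT D))
≡ NOT NOT NOT A OR (D XOR (NOT B AND NOT D))
≡ NOT NOT NOT A OR (D AND NOT (NOT B AND NOT D)) OR (NOT D AND NOT B AND NOT D)
≡ NOT A OR (D AND NOT (NOT B AND NOT D)) OR (NOT D AND NOT B AND NOT D)
≡ NOT A OR (D AND (NOT NOT B OR NOT NOT D)) OR (NOT D AND NOT B AND NOT D)
≡ NOT A OR (D AND (B OR NOT NOT D)) OR (NOT D AND NOT B AND NOT D)
≡ NOT A OR (D AND (B OR D)) OR (NOT D AND NOT B AND NOT D)
≡ NOT A OR (D AND B) OR (D AND D) OR (NOT D AND NOT B AND NOT D)
≡ NOT A OR D OR (NOT D AND NOT B)

NOT A OR D OR (NOT D AND NOT B)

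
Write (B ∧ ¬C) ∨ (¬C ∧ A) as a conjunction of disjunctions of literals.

(B ∧ ¬C) ∨ (¬C ∧ A)
⇔ (B ∨ ¬C) ∧ (B ∨ A) ∧ (¬C ∨ ¬C) ∧ (¬C ∨ A)   — distribute ∨ over ∧
⇔ (B ∨ A) ∧ ¬C   — simplify

(B ∨ A) ∧ ¬C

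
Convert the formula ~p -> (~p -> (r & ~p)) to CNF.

~p -> (~p -> (r & ~p))
⇔ ~~p | (~p -> (r & ~p))   (eliminate ->)
⇔ ~~p | ~~p | (r & ~p)   (eliminate ->)
⇔ p | ~~p | (r & ~p)   (double negation)
⇔ p | p | (r & ~p)   (double negation)
⇔ (p | p | r) & (p | p | ~p)   (distribute | over &)
⇔ p | r   (simplify)

p | r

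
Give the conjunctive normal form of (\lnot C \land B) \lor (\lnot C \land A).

\lnot C \land (B \lor A)

(\lnot C \land B) \lor (\lnot C \land A)
⇔ (\lnot C \lor \lnot C) \land (\lnot C \lor A) \land (B \lor \lnot C) \land (B \lor A)
⇔ \lnot C \land (B \lor A)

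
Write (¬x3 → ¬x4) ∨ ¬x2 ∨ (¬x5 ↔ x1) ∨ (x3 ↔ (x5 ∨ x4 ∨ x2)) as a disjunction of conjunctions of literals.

(¬x3 → ¬x4) ∨ ¬x2 ∨ (¬x5 ↔ x1) ∨ (x3 ↔ (x5 ∨ x4 ∨ x2))
≡ ¬¬x3 ∨ ¬x4 ∨ ¬x2 ∨ (¬x5 ↔ x1) ∨ (x3 ↔ (x5 ∨ x4 ∨ x2))
≡ ¬¬x3 ∨ ¬x4 ∨ ¬x2 ∨ ((¬x5 → x1) ∧ (x1 → ¬x5)) ∨ (x3 ↔ (x5 ∨ x4 ∨ x2))
≡ ¬¬x3 ∨ ¬x4 ∨ ¬x2 ∨ ((¬¬x5 ∨ x1) ∧ (x1 → ¬x5)) ∨ (x3 ↔ (x5 ∨ x4 ∨ x2))
≡ ¬¬x3 ∨ ¬x4 ∨ ¬x2 ∨ ((¬¬x5 ∨ x1) ∧ (¬x1 ∨ ¬x5)) ∨ (x3 ↔ (x5 ∨ x4 ∨ x2))
≡ ¬¬x3 ∨ ¬x4 ∨ ¬x2 ∨ ((¬¬x5 ∨ x1) ∧ (¬x1 ∨ ¬x5)) ∨ ((x3 → (x5 ∨ x4 ∨ x2)) ∧ ((x5 ∨ x4 ∨ x2) → x3))
≡ ¬¬x3 ∨ ¬x4 ∨ ¬x2 ∨ ((¬¬x5 ∨ x1) ∧ (¬x1 ∨ ¬x5)) ∨ ((¬x3 ∨ x5 ∨ x4 ∨ x2) ∧ ((x5 ∨ x4 ∨ x2) → x3))
≡ ¬¬x3 ∨ ¬x4 ∨ ¬x2 ∨ ((¬¬x5 ∨ x1) ∧ (¬x1 ∨ ¬x5)) ∨ ((¬x3 ∨ x5 ∨ x4 ∨ x2) ∧ (¬(x5 ∨ x4 ∨ x2) ∨ x3))
≡ x3 ∨ ¬x4 ∨ ¬x2 ∨ ((¬¬x5 ∨ x1) ∧ (¬x1 ∨ ¬x5)) ∨ ((¬x3 ∨ x5 ∨ x4 ∨ x2) ∧ (¬(x5 ∨ x4 ∨ x2) ∨ x3))
≡ x3 ∨ ¬x4 ∨ ¬x2 ∨ ((x5 ∨ x1) ∧ (¬x1 ∨ ¬x5)) ∨ ((¬x3 ∨ x5 ∨ x4 ∨ x2) ∧ (¬(x5 ∨ x4 ∨ x2) ∨ x3))
≡ x3 ∨ ¬x4 ∨ ¬x2 ∨ ((x5 ∨ x1) ∧ (¬x1 ∨ ¬x5)) ∨ ((¬x3 ∨ x5 ∨ x4 ∨ x2) ∧ ((¬x5 ∧ ¬x4 ∧ ¬x2) ∨ x3))
≡ x3 ∨ ¬x4 ∨ ¬x2 ∨ (x5 ∧ ¬x1) ∨ (x5 ∧ ¬x5) ∨ (x1 ∧ ¬x1) ∨ (x1 ∧ ¬x5) ∨ (¬x3 ∧ ¬x5 ∧ ¬x4 ∧ ¬x2) ∨ (¬x3 ∧ x3) ∨ (x5 ∧ ¬x5 ∧ ¬x4 ∧ ¬x2) ∨ (x5 ∧ x3) ∨ (x4 ∧ ¬x5 ∧ ¬x4 ∧ ¬x2) ∨ (x4 ∧ x3) ∨ (x2 ∧ ¬x5 ∧ ¬x4 ∧ ¬x2) ∨ (x2 ∧ x3)
≡ x3 ∨ ¬x4 ∨ ¬x2 ∨ (x5 ∧ ¬x1) ∨ (x1 ∧ ¬x5)

x3 ∨ ¬x4 ∨ ¬x2 ∨ (x5 ∧ ¬x1) ∨ (x1 ∧ ¬x5)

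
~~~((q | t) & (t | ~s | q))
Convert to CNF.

~~~((q | t) & (t | ~s | q))
≡ ~((q | t) & (t | ~s | q))   — double negation
≡ ~(q | t) | ~(t | ~s | q)   — De Morgan
≡ (~q & ~t) | ~(t | ~s | q)   — De Morgan
≡ (~q & ~t) | (~t & ~~s & ~q)   — De Morgan
≡ (~q & ~t) | (~t & s & ~q)   — double negation
≡ (~q | ~t) & (~q | s) & (~q | ~q) & (~t | ~t) & (~t | s) & (~t | ~q)   — distribute | over &
≡ ~q & ~t   — simplify

~q & ~t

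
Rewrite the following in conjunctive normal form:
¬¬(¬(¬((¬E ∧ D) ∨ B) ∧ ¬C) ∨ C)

(¬E ∨ B ∨ C) ∧ (D ∨ B ∨ C)

¬¬(¬(¬((¬E ∧ D) ∨ B) ∧ ¬C) ∨ C)
≡ ¬(¬((¬E ∧ D) ∨ B) ∧ ¬C) ∨ C   [double negation]
≡ ¬¬((¬E ∧ D) ∨ B) ∨ ¬¬C ∨ C   [De Morgan]
≡ (¬E ∧ D) ∨ B ∨ ¬¬C ∨ C   [double negation]
≡ (¬E ∧ D) ∨ B ∨ C ∨ C   [double negation]
≡ (¬E ∨ B ∨ C ∨ C) ∧ (D ∨ B ∨ C ∨ C)   [distribute ∨ over ∧]
≡ (¬E ∨ B ∨ C) ∧ (D ∨ B ∨ C)   [simplify]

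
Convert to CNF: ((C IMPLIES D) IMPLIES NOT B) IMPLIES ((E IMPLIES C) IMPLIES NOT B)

NOT C OR D OR NOT B

((C IMPLIES D) IMPLIES NOT B) IMPLIES ((E IMPLIES C) IMPLIES NOT B)
⇔ NOT ((C IMPLIES D) IMPLIES NOT B) OR ((E IMPLIES C) IMPLIES NOT B)   [eliminate IMPLIES]
⇔ NOT (NOT (C IMPLIES D) OR NOT B) OR ((E IMPLIES C) IMPLIES NOT B)   [eliminate IMPLIES]
⇔ NOT (NOT (NOT C OR D) OR NOT B) OR ((E IMPLIES C) IMPLIES NOT B)   [eliminate IMPLIES]
⇔ NOT (NOT (NOT C OR D) OR NOT B) OR NOT (E IMPLIES C) OR NOT B   [eliminate IMPLIES]
⇔ NOT (NOT (NOT C OR D) OR NOT B) OR NOT (NOT E OR C) OR NOT B   [eliminate IMPLIES]
⇔ (NOT NOT (NOT C OR D) AND NOT NOT B) OR NOT (NOT E OR C) OR NOT B   [De Morgan]
⇔ ((NOT C OR D) AND NOT NOT B) OR NOT (NOT E OR C) OR NOT B   [double negation]
⇔ ((NOT C OR D) AND B) OR NOT (NOT E OR C) OR NOT B   [double negation]
⇔ ((NOT C OR D) AND B) OR (NOT NOT E AND NOT C) OR NOT B   [De Morgan]
⇔ ((NOT C OR D) AND B) OR (E AND NOT C) OR NOT B   [double negation]
⇔ (NOT C OR D OR E OR NOT B) AND (NOT C OR D OR NOT C OR NOT B) AND (B OR E OR NOT B) AND (B OR NOT C OR NOT B)   [distribute OR over AND]
⇔ NOT C OR D OR NOT B   [simplify]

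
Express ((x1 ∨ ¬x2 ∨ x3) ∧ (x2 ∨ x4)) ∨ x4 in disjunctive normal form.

((x1 ∨ ¬x2 ∨ x3) ∧ (x2 ∨ x4)) ∨ x4
≡ (x1 ∧ x2) ∨ (x1 ∧ x4) ∨ (¬x2 ∧ x2) ∨ (¬x2 ∧ x4) ∨ (x3 ∧ x2) ∨ (x3 ∧ x4) ∨ x4   — distribute ∧ over ∨
≡ (x1 ∧ x2) ∨ (x3 ∧ x2) ∨ x4   — simplify

(x1 ∧ x2) ∨ (x3 ∧ x2) ∨ x4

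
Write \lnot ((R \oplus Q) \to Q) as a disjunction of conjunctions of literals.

\lnot ((R \oplus Q) \to Q)
= \lnot (\lnot (R \oplus Q) \lor Q)   [eliminate \to]
= \lnot (\lnot ((R \land \lnot Q) \lor (\lnot R \land Q)) \lor Q)   [expand \oplus]
= \lnot \lnot ((R \land \lnot Q) \lor (\lnot R \land Q)) \land \lnot Q   [De Morgan]
= ((R \land \lnot Q) \lor (\lnot R \land Q)) \land \lnot Q   [double negation]
= (R \land \lnot Q \land \lnot Q) \lor (\lnot R \land Q \land \lnot Q)   [distribute \land over \lor]
= R \land \lnot Q   [simplify]

R \land \lnot Q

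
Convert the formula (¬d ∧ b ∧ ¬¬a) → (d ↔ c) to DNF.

(¬d ∧ b ∧ ¬¬a) → (d ↔ c)
⇔ ¬(¬d ∧ b ∧ ¬¬a) ∨ (d ↔ c)   [eliminate →]
⇔ ¬(¬d ∧ b ∧ ¬¬a) ∨ ((d → c) ∧ (c → d))   [eliminate ↔]
⇔ ¬(¬d ∧ b ∧ ¬¬a) ∨ ((¬d ∨ c) ∧ (c → d))   [eliminate →]
⇔ ¬(¬d ∧ b ∧ ¬¬a) ∨ ((¬d ∨ c) ∧ (¬c ∨ d))   [eliminate →]
⇔ ¬¬d ∨ ¬b ∨ ¬¬¬a ∨ ((¬d ∨ c) ∧ (¬c ∨ d))   [De Morgan]
⇔ d ∨ ¬b ∨ ¬¬¬a ∨ ((¬d ∨ c) ∧ (¬c ∨ d))   [double negation]
⇔ d ∨ ¬b ∨ ¬a ∨ ((¬d ∨ c) ∧ (¬c ∨ d))   [double negation]
⇔ d ∨ ¬b ∨ ¬a ∨ (¬d ∧ ¬c) ∨ (¬d ∧ d) ∨ (c ∧ ¬c) ∨ (c ∧ d)   [distribute ∧ over ∨]
⇔ d ∨ ¬b ∨ ¬a ∨ (¬d ∧ ¬c)   [simplify]

d ∨ ¬b ∨ ¬a ∨ (¬d ∧ ¬c)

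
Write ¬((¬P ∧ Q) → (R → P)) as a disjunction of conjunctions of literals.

¬((¬P ∧ Q) → (R → P))
≡ ¬(¬(¬P ∧ Q) ∨ (R → P))   (eliminate →)
≡ ¬(¬(¬P ∧ Q) ∨ ¬R ∨ P)   (eliminate →)
≡ ¬¬(¬P ∧ Q) ∧ ¬¬R ∧ ¬P   (De Morgan)
≡ ¬P ∧ Q ∧ ¬¬R ∧ ¬P   (double negation)
≡ ¬P ∧ Q ∧ R ∧ ¬P   (double negation)
≡ ¬P ∧ Q ∧ R   (simplify)

¬P ∧ Q ∧ R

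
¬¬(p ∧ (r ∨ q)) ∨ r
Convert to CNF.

(p ∨ r) ∧ (r ∨ q)

¬¬(p ∧ (r ∨ q)) ∨ r
≡ (p ∧ (r ∨ q)) ∨ r   (double negation)
≡ (p ∨ r) ∧ (r ∨ q ∨ r)   (distribute ∨ over ∧)
≡ (p ∨ r) ∧ (r ∨ q)   (simplify)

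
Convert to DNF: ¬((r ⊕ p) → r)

¬r ∧ p

¬((r ⊕ p) → r)
⇔ ¬(¬(r ⊕ p) ∨ r)   (eliminate →)
⇔ ¬(¬((r ∧ ¬p) ∨ (¬r ∧ p)) ∨ r)   (expand ⊕)
⇔ ¬¬((r ∧ ¬p) ∨ (¬r ∧ p)) ∧ ¬r   (De Morgan)
⇔ ((r ∧ ¬p) ∨ (¬r ∧ p)) ∧ ¬r   (double negation)
⇔ (r ∧ ¬p ∧ ¬r) ∨ (¬r ∧ p ∧ ¬r)   (distribute ∧ over ∨)
⇔ ¬r ∧ p   (simplify)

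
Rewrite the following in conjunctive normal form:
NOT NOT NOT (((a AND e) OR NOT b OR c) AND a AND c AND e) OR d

NOT a OR NOT e OR NOT c OR d

NOT NOT NOT (((a AND e) OR NOT b OR c) AND a AND c AND e) OR d
≡ NOT (((a AND e) OR NOT b OR c) AND a AND c AND e) OR d   [double negation]
≡ NOT ((a AND e) OR NOT b OR c) OR NOT a OR NOT c OR NOT e OR d   [De Morgan]
≡ (NOT (a AND e) AND NOT NOT b AND NOT c) OR NOT a OR NOT c OR NOT e OR d   [De Morgan]
≡ ((NOT a OR NOT e) AND NOT NOT b AND NOT c) OR NOT a OR NOT c OR NOT e OR d   [De Morgan]
≡ ((NOT a OR NOT e) AND b AND NOT c) OR NOT a OR NOT c OR NOT e OR d   [double negation]
≡ (NOT a OR NOT e OR NOT a OR NOT c OR NOT e OR d) AND (b OR NOT a OR NOT c OR NOT e OR d) AND (NOT c OR NOT a OR NOT c OR NOT e OR d)   [distribute OR over AND]
≡ NOT a OR NOT e OR NOT c OR d   [simplify]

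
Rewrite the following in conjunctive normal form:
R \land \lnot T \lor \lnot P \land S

(R \lor \lnot P) \land (R \lor S) \land (\lnot T \lor \lnot P) \land (\lnot T \lor S)

R \land \lnot T \lor \lnot P \land S
≡ (R \lor \lnot P) \land (R \lor S) \land (\lnot T \lor \lnot P) \land (\lnot T \lor S)   — distribute \lor over \land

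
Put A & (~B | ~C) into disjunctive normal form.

(A & ~B) | (A & ~C)

A & (~B | ~C)
⇔ (A & ~B) | (A & ~C)   — distribute & over |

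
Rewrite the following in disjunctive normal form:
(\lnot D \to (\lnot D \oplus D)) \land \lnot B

(D \land \lnot B) \lor (\lnot D \land \lnot B)

(\lnot D \to (\lnot D \oplus D)) \land \lnot B
= (\lnot \lnot D \lor (\lnot D \oplus D)) \land \lnot B   (eliminate \to)
= (\lnot \lnot D \lor (\lnot D \land \lnot D) \lor (\lnot \lnot D \land D)) \land \lnot B   (expand \oplus)
= (D \lor (\lnot D \land \lnot D) \lor (\lnot \lnot D \land D)) \land \lnot B   (double negation)
= (D \lor (\lnot D \land \lnot D) \lor (D \land D)) \land \lnot B   (double negation)
= (D \land \lnot B) \lor (\lnot D \land \lnot D \land \lnot B) \lor (D \land D \land \lnot B)   (distribute \land over \lor)
= (D \land \lnot B) \lor (\lnot D \land \lnot B)   (simplify)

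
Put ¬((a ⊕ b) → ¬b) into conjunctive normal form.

(¬a ∨ ¬b) ∧ b

¬((a ⊕ b) → ¬b)
≡ ¬(¬(a ⊕ b) ∨ ¬b)
≡ ¬(¬((a ∨ b) ∧ ¬(a ∧ b)) ∨ ¬b)
≡ ¬¬((a ∨ b) ∧ ¬(a ∧ b)) ∧ ¬¬b
≡ (a ∨ b) ∧ ¬(a ∧ b) ∧ ¬¬b
≡ (a ∨ b) ∧ (¬a ∨ ¬b) ∧ ¬¬b
≡ (a ∨ b) ∧ (¬a ∨ ¬b) ∧ b
≡ (¬a ∨ ¬b) ∧ b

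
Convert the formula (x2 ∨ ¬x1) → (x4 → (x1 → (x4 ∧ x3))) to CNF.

¬x2 ∨ ¬x4 ∨ ¬x1 ∨ x3

(x2 ∨ ¬x1) → (x4 → (x1 → (x4 ∧ x3)))
≡ ¬(x2 ∨ ¬x1) ∨ (x4 → (x1 → (x4 ∧ x3)))
≡ ¬(x2 ∨ ¬x1) ∨ ¬x4 ∨ (x1 → (x4 ∧ x3))
≡ ¬(x2 ∨ ¬x1) ∨ ¬x4 ∨ ¬x1 ∨ (x4 ∧ x3)
≡ (¬x2 ∧ ¬¬x1) ∨ ¬x4 ∨ ¬x1 ∨ (x4 ∧ x3)
≡ (¬x2 ∧ x1) ∨ ¬x4 ∨ ¬x1 ∨ (x4 ∧ x3)
≡ (¬x2 ∨ ¬x4 ∨ ¬x1 ∨ x4) ∧ (¬x2 ∨ ¬x4 ∨ ¬x1 ∨ x3) ∧ (x1 ∨ ¬x4 ∨ ¬x1 ∨ x4) ∧ (x1 ∨ ¬x4 ∨ ¬x1 ∨ x3)
≡ ¬x2 ∨ ¬x4 ∨ ¬x1 ∨ x3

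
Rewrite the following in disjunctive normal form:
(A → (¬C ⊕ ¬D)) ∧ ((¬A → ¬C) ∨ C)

(A → (¬C ⊕ ¬D)) ∧ ((¬A → ¬C) ∨ C)
≡ (¬A ∨ (¬C ⊕ ¬D)) ∧ ((¬A → ¬C) ∨ C)
≡ (¬A ∨ (¬C ∧ ¬¬D) ∨ (¬¬C ∧ ¬D)) ∧ ((¬A → ¬C) ∨ C)
≡ (¬A ∨ (¬C ∧ ¬¬D) ∨ (¬¬C ∧ ¬D)) ∧ (¬¬A ∨ ¬C ∨ C)
≡ (¬A ∨ (¬C ∧ D) ∨ (¬¬C ∧ ¬D)) ∧ (¬¬A ∨ ¬C ∨ C)
≡ (¬A ∨ (¬C ∧ D) ∨ (C ∧ ¬D)) ∧ (¬¬A ∨ ¬C ∨ C)
≡ (¬A ∨ (¬C ∧ D) ∨ (C ∧ ¬D)) ∧ (A ∨ ¬C ∨ C)
≡ (¬A ∧ A) ∨ (¬A ∧ ¬C) ∨ (¬A ∧ C) ∨ (¬C ∧ D ∧ A) ∨ (¬C ∧ D ∧ ¬C) ∨ (¬C ∧ D ∧ C) ∨ (C ∧ ¬D ∧ A) ∨ (C ∧ ¬D ∧ ¬C) ∨ (C ∧ ¬D ∧ C)
≡ (¬A ∧ ¬C) ∨ (¬A ∧ C) ∨ (¬C ∧ D) ∨ (C ∧ ¬D)

(¬A ∧ ¬C) ∨ (¬A ∧ C) ∨ (¬C ∧ D) ∨ (C ∧ ¬D)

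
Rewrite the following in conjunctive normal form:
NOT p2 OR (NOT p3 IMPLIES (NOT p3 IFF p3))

NOT p2 OR (NOT p3 IMPLIES (NOT p3 IFF p3))
⇔ NOT p2 OR NOT NOT p3 OR (NOT p3 IFF p3)   [eliminate IMPLIES]
⇔ NOT p2 OR NOT NOT p3 OR ((NOT p3 IMPLIES p3) AND (p3 IMPLIES NOT p3))   [eliminate IFF]
⇔ NOT p2 OR NOT NOT p3 OR ((NOT NOT p3 OR p3) AND (p3 IMPLIES NOT p3))   [eliminate IMPLIES]
⇔ NOT p2 OR NOT NOT p3 OR ((NOT NOT p3 OR p3) AND (NOT p3 OR NOT p3))   [eliminate IMPLIES]
⇔ NOT p2 OR p3 OR ((NOT NOT p3 OR p3) AND (NOT p3 OR NOT p3))   [double negation]
⇔ NOT p2 OR p3 OR ((p3 OR p3) AND (NOT p3 OR NOT p3))   [double negation]
⇔ (NOT p2 OR p3 OR p3 OR p3) AND (NOT p2 OR p3 OR NOT p3 OR NOT p3)   [distribute OR over AND]
⇔ NOT p2 OR p3   [simplify]

NOT p2 OR p3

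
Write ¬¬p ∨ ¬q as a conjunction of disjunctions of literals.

p ∨ ¬q

¬¬p ∨ ¬q
≡ p ∨ ¬q   [double negation]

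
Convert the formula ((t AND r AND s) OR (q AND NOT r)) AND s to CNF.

(t OR q) AND (t OR NOT r) AND (r OR q) AND s

((t AND r AND s) OR (q AND NOT r)) AND s
⇔ (t OR q) AND (t OR NOT r) AND (r OR q) AND (r OR NOT r) AND (s OR q) AND (s OR NOT r) AND s   [distribute OR over AND]
⇔ (t OR q) AND (t OR NOT r) AND (r OR q) AND s   [simplify]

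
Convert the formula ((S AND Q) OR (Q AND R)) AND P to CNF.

((S AND Q) OR (Q AND R)) AND P
≡ (S OR Q) AND (S OR R) AND (Q OR Q) AND (Q OR R) AND P   — distribute OR over AND
≡ (S OR R) AND Q AND P   — simplify

(S OR R) AND Q AND P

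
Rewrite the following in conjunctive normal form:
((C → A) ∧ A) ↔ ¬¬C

(C ∨ ¬A) ∧ (¬C ∨ A)

((C → A) ∧ A) ↔ ¬¬C
≡ (((C → A) ∧ A) → ¬¬C) ∧ (¬¬C → ((C → A) ∧ A))   — eliminate ↔
≡ (¬((C → A) ∧ A) ∨ ¬¬C) ∧ (¬¬C → ((C → A) ∧ A))   — eliminate →
≡ (¬((¬C ∨ A) ∧ A) ∨ ¬¬C) ∧ (¬¬C → ((C → A) ∧ A))   — eliminate →
≡ (¬((¬C ∨ A) ∧ A) ∨ ¬¬C) ∧ (¬¬¬C ∨ ((C → A) ∧ A))   — eliminate →
≡ (¬((¬C ∨ A) ∧ A) ∨ ¬¬C) ∧ (¬¬¬C ∨ ((¬C ∨ A) ∧ A))   — eliminate →
≡ (¬(¬C ∨ A) ∨ ¬A ∨ ¬¬C) ∧ (¬¬¬C ∨ ((¬C ∨ A) ∧ A))   — De Morgan
≡ ((¬¬C ∧ ¬A) ∨ ¬A ∨ ¬¬C) ∧ (¬¬¬C ∨ ((¬C ∨ A) ∧ A))   — De Morgan
≡ ((C ∧ ¬A) ∨ ¬A ∨ ¬¬C) ∧ (¬¬¬C ∨ ((¬C ∨ A) ∧ A))   — double negation
≡ ((C ∧ ¬A) ∨ ¬A ∨ C) ∧ (¬¬¬C ∨ ((¬C ∨ A) ∧ A))   — double negation
≡ ((C ∧ ¬A) ∨ ¬A ∨ C) ∧ (¬C ∨ ((¬C ∨ A) ∧ A))   — double negation
≡ (C ∨ ¬A ∨ C) ∧ (¬A ∨ ¬A ∨ C) ∧ (¬C ∨ ¬C ∨ A) ∧ (¬C ∨ A)   — distribute ∨ over ∧
≡ (C ∨ ¬A) ∧ (¬C ∨ A)   — simplify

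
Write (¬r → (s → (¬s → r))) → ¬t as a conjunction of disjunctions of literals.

(¬r ∨ ¬t) ∧ (s ∨ ¬t) ∧ (¬s ∨ ¬t)

(¬r → (s → (¬s → r))) → ¬t
⇔ ¬(¬r → (s → (¬s → r))) ∨ ¬t   [eliminate →]
⇔ ¬(¬¬r ∨ (s → (¬s → r))) ∨ ¬t   [eliminate →]
⇔ ¬(¬¬r ∨ ¬s ∨ (¬s → r)) ∨ ¬t   [eliminate →]
⇔ ¬(¬¬r ∨ ¬s ∨ ¬¬s ∨ r) ∨ ¬t   [eliminate →]
⇔ ¬¬¬r ∧ ¬¬s ∧ ¬¬¬s ∧ ¬r ∨ ¬t   [De Morgan]
⇔ ¬r ∧ ¬¬s ∧ ¬¬¬s ∧ ¬r ∨ ¬t   [double negation]
⇔ ¬r ∧ s ∧ ¬¬¬s ∧ ¬r ∨ ¬t   [double negation]
⇔ ¬r ∧ s ∧ ¬s ∧ ¬r ∨ ¬t   [double negation]
⇔ (¬r ∨ ¬t) ∧ (s ∨ ¬t) ∧ (¬s ∨ ¬t) ∧ (¬r ∨ ¬t)   [distribute ∨ over ∧]
⇔ (¬r ∨ ¬t) ∧ (s ∨ ¬t) ∧ (¬s ∨ ¬t)   [simplify]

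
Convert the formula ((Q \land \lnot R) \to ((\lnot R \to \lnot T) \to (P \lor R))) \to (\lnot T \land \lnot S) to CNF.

((Q \land \lnot R) \to ((\lnot R \to \lnot T) \to (P \lor R))) \to (\lnot T \land \lnot S)
= \lnot ((Q \land \lnot R) \to ((\lnot R \to \lnot T) \to (P \lor R))) \lor (\lnot T \land \lnot S)   [eliminate \to]
= \lnot (\lnot (Q \land \lnot R) \lor ((\lnot R \to \lnot T) \to (P \lor R))) \lor (\lnot T \land \lnot S)   [eliminate \to]
= \lnot (\lnot (Q \land \lnot R) \lor \lnot (\lnot R \to \lnot T) \lor P \lor R) \lor (\lnot T \land \lnot S)   [eliminate \to]
= \lnot (\lnot (Q \land \lnot R) \lor \lnot (\lnot \lnot R \lor \lnot T) \lor P \lor R) \lor (\lnot T \land \lnot S)   [eliminate \to]
= (\lnot \lnot (Q \land \lnot R) \land \lnot \lnot (\lnot \lnot R \lor \lnot T) \land \lnot P \land \lnot R) \lor (\lnot T \land \lnot S)   [De Morgan]
= (Q \land \lnot R \land \lnot \lnot (\lnot \lnot R \lor \lnot T) \land \lnot P \land \lnot R) \lor (\lnot T \land \lnot S)   [double negation]
= (Q \land \lnot R \land (\lnot \lnot R \lor \lnot T) \land \lnot P \land \lnot R) \lor (\lnot T \land \lnot S)   [double negation]
= (Q \land \lnot R \land (R \lor \lnot T) \land \lnot P \land \lnot R) \lor (\lnot T \land \lnot S)   [double negation]
= (Q \lor \lnot T) \land (Q \lor \lnot S) \land (\lnot R \lor \lnot T) \land (\lnot R \lor \lnot S) \land (R \lor \lnot T \lor \lnot T) \land (R \lor \lnot T \lor \lnot S) \land (\lnot P \lor \lnot T) \land (\lnot P \lor \lnot S) \land (\lnot R \lor \lnot T) \land (\lnot R \lor \lnot S)   [distribute \lor over \land]
= (Q \lor \lnot T) \land (Q \lor \lnot S) \land (\lnot R \lor \lnot T) \land (\lnot R \lor \lnot S) \land (R \lor \lnot T) \land (\lnot P \lor \lnot T) \land (\lnot P \lor \lnot S)   [simplify]

(Q \lor \lnot T) \land (Q \lor \lnot S) \land (\lnot R \lor \lnot T) \land (\lnot R \lor \lnot S) \land (R \lor \lnot T) \land (\lnot P \lor \lnot T) \land (\lnot P \lor \lnot S)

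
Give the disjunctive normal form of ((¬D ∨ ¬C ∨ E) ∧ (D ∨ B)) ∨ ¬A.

((¬D ∨ ¬C ∨ E) ∧ (D ∨ B)) ∨ ¬A
⇔ (¬D ∧ D) ∨ (¬D ∧ B) ∨ (¬C ∧ D) ∨ (¬C ∧ B) ∨ (E ∧ D) ∨ (E ∧ B) ∨ ¬A   [distribute ∧ over ∨]
⇔ (¬D ∧ B) ∨ (¬C ∧ D) ∨ (¬C ∧ B) ∨ (E ∧ D) ∨ (E ∧ B) ∨ ¬A   [simplify]

(¬D ∧ B) ∨ (¬C ∧ D) ∨ (¬C ∧ B) ∨ (E ∧ D) ∨ (E ∧ B) ∨ ¬A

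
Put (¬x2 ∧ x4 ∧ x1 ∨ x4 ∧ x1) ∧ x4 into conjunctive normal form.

(¬x2 ∧ x4 ∧ x1 ∨ x4 ∧ x1) ∧ x4
= (¬x2 ∨ x4) ∧ (¬x2 ∨ x1) ∧ (x4 ∨ x4) ∧ (x4 ∨ x1) ∧ (x1 ∨ x4) ∧ (x1 ∨ x1) ∧ x4   [distribute ∨ over ∧]
= x4 ∧ x1   [simplify]

x4 ∧ x1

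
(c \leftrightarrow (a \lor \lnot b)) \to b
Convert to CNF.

b \lor \lnot c

(c \leftrightarrow (a \lor \lnot b)) \to b
⇔ \lnot (c \leftrightarrow (a \lor \lnot b)) \lor b   [eliminate \to]
⇔ \lnot ((c \to (a \lor \lnot b)) \land ((a \lor \lnot b) \to c)) \lor b   [eliminate \leftrightarrow]
⇔ \lnot ((\lnot c \lor a \lor \lnot b) \land ((a \lor \lnot b) \to c)) \lor b   [eliminate \to]
⇔ \lnot ((\lnot c \lor a \lor \lnot b) \land (\lnot (a \lor \lnot b) \lor c)) \lor b   [eliminate \to]
⇔ \lnot (\lnot c \lor a \lor \lnot b) \lor \lnot (\lnot (a \lor \lnot b) \lor c) \lor b   [De Morgan]
⇔ (\lnot \lnot c \land \lnot a \land \lnot \lnot b) \lor \lnot (\lnot (a \lor \lnot b) \lor c) \lor b   [De Morgan]
⇔ (c \land \lnot a \land \lnot \lnot b) \lor \lnot (\lnot (a \lor \lnot b) \lor c) \lor b   [double negation]
⇔ (c \land \lnot a \land b) \lor \lnot (\lnot (a \lor \lnot b) \lor c) \lor b   [double negation]
⇔ (c \land \lnot a \land b) \lor (\lnot \lnot (a \lor \lnot b) \land \lnot c) \lor b   [De Morgan]
⇔ (c \land \lnot a \land b) \lor ((a \lor \lnot b) \land \lnot c) \lor b   [double negation]
⇔ (c \lor a \lor \lnot b \lor b) \land (c \lor \lnot c \lor b) \land (\lnot a \lor a \lor \lnot b \lor b) \land (\lnot a \lor \lnot c \lor b) \land (b \lor a \lor \lnot b \lor b) \land (b \lor \lnot c \lor b)   [distribute \lor over \land]
⇔ b \lor \lnot c   [simplify]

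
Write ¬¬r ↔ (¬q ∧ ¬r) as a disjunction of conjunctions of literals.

¬r ∧ q

¬¬r ↔ (¬q ∧ ¬r)
= (¬¬r → (¬q ∧ ¬r)) ∧ ((¬q ∧ ¬r) → ¬¬r)   — eliminate ↔
= (¬¬¬r ∨ (¬q ∧ ¬r)) ∧ ((¬q ∧ ¬r) → ¬¬r)   — eliminate →
= (¬¬¬r ∨ (¬q ∧ ¬r)) ∧ (¬(¬q ∧ ¬r) ∨ ¬¬r)   — eliminate →
= (¬r ∨ (¬q ∧ ¬r)) ∧ (¬(¬q ∧ ¬r) ∨ ¬¬r)   — double negation
= (¬r ∨ (¬q ∧ ¬r)) ∧ (¬¬q ∨ ¬¬r ∨ ¬¬r)   — De Morgan
= (¬r ∨ (¬q ∧ ¬r)) ∧ (q ∨ ¬¬r ∨ ¬¬r)   — double negation
= (¬r ∨ (¬q ∧ ¬r)) ∧ (q ∨ r ∨ ¬¬r)   — double negation
= (¬r ∨ (¬q ∧ ¬r)) ∧ (q ∨ r ∨ r)   — double negation
= (¬r ∧ q) ∨ (¬r ∧ r) ∨ (¬r ∧ r) ∨ (¬q ∧ ¬r ∧ q) ∨ (¬q ∧ ¬r ∧ r) ∨ (¬q ∧ ¬r ∧ r)   — distribute ∧ over ∨
= ¬r ∧ q   — simplify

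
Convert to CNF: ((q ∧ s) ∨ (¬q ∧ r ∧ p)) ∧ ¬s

((q ∧ s) ∨ (¬q ∧ r ∧ p)) ∧ ¬s
= (q ∨ ¬q) ∧ (q ∨ r) ∧ (q ∨ p) ∧ (s ∨ ¬q) ∧ (s ∨ r) ∧ (s ∨ p) ∧ ¬s   [distribute ∨ over ∧]
= (q ∨ r) ∧ (q ∨ p) ∧ (s ∨ ¬q) ∧ (s ∨ r) ∧ (s ∨ p) ∧ ¬s   [simplify]

(q ∨ r) ∧ (q ∨ p) ∧ (s ∨ ¬q) ∧ (s ∨ r) ∧ (s ∨ p) ∧ ¬s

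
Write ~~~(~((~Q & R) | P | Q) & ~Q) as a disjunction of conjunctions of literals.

~~~(~((~Q & R) | P | Q) & ~Q)
= ~(~((~Q & R) | P | Q) & ~Q)   [double negation]
= ~~((~Q & R) | P | Q) | ~~Q   [De Morgan]
= (~Q & R) | P | Q | ~~Q   [double negation]
= (~Q & R) | P | Q | Q   [double negation]
= (~Q & R) | P | Q   [simplify]

(~Q & R) | P | Q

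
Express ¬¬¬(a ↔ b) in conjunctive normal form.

(a ∨ b) ∧ (¬b ∨ ¬a)

¬¬¬(a ↔ b)
⇔ ¬¬¬((a → b) ∧ (b → a))   (eliminate ↔)
⇔ ¬¬¬((¬a ∨ b) ∧ (b → a))   (eliminate →)
⇔ ¬¬¬((¬a ∨ b) ∧ (¬b ∨ a))   (eliminate →)
⇔ ¬((¬a ∨ b) ∧ (¬b ∨ a))   (double negation)
⇔ ¬(¬a ∨ b) ∨ ¬(¬b ∨ a)   (De Morgan)
⇔ ¬¬a ∧ ¬b ∨ ¬(¬b ∨ a)   (De Morgan)
⇔ a ∧ ¬b ∨ ¬(¬b ∨ a)   (double negation)
⇔ a ∧ ¬b ∨ ¬¬b ∧ ¬a   (De Morgan)
⇔ a ∧ ¬b ∨ b ∧ ¬a   (double negation)
⇔ (a ∨ b) ∧ (a ∨ ¬a) ∧ (¬b ∨ b) ∧ (¬b ∨ ¬a)   (distribute ∨ over ∧)
⇔ (a ∨ b) ∧ (¬b ∨ ¬a)   (simplify)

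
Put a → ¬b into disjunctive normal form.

¬a ∨ ¬b

a → ¬b
≡ ¬a ∨ ¬b   [eliminate →]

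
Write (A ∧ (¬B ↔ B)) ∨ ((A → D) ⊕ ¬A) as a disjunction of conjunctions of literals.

(A ∧ (¬B ↔ B)) ∨ ((A → D) ⊕ ¬A)
≡ (A ∧ (¬B → B) ∧ (B → ¬B)) ∨ ((A → D) ⊕ ¬A)   [eliminate ↔]
≡ (A ∧ (¬¬B ∨ B) ∧ (B → ¬B)) ∨ ((A → D) ⊕ ¬A)   [eliminate →]
≡ (A ∧ (¬¬B ∨ B) ∧ (¬B ∨ ¬B)) ∨ ((A → D) ⊕ ¬A)   [eliminate →]
≡ (A ∧ (¬¬B ∨ B) ∧ (¬B ∨ ¬B)) ∨ ((A → D) ∧ ¬¬A) ∨ (¬(A → D) ∧ ¬A)   [expand ⊕]
≡ (A ∧ (¬¬B ∨ B) ∧ (¬B ∨ ¬B)) ∨ ((¬A ∨ D) ∧ ¬¬A) ∨ (¬(A → D) ∧ ¬A)   [eliminate →]
≡ (A ∧ (¬¬B ∨ B) ∧ (¬B ∨ ¬B)) ∨ ((¬A ∨ D) ∧ ¬¬A) ∨ (¬(¬A ∨ D) ∧ ¬A)   [eliminate →]
≡ (A ∧ (B ∨ B) ∧ (¬B ∨ ¬B)) ∨ ((¬A ∨ D) ∧ ¬¬A) ∨ (¬(¬A ∨ D) ∧ ¬A)   [double negation]
≡ (A ∧ (B ∨ B) ∧ (¬B ∨ ¬B)) ∨ ((¬A ∨ D) ∧ A) ∨ (¬(¬A ∨ D) ∧ ¬A)   [double negation]
≡ (A ∧ (B ∨ B) ∧ (¬B ∨ ¬B)) ∨ ((¬A ∨ D) ∧ A) ∨ (¬¬A ∧ ¬D ∧ ¬A)   [De Morgan]
≡ (A ∧ (B ∨ B) ∧ (¬B ∨ ¬B)) ∨ ((¬A ∨ D) ∧ A) ∨ (A ∧ ¬D ∧ ¬A)   [double negation]
≡ (A ∧ B ∧ ¬B) ∨ (A ∧ B ∧ ¬B) ∨ (A ∧ B ∧ ¬B) ∨ (A ∧ B ∧ ¬B) ∨ (¬A ∧ A) ∨ (D ∧ A) ∨ (A ∧ ¬D ∧ ¬A)   [distribute ∧ over ∨]
≡ D ∧ A   [simplify]

D ∧ A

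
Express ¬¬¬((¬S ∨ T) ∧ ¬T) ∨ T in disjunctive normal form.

S ∧ ¬T ∨ T

¬¬¬((¬S ∨ T) ∧ ¬T) ∨ T
= ¬((¬S ∨ T) ∧ ¬T) ∨ T   (double negation)
= ¬(¬S ∨ T) ∨ ¬¬T ∨ T   (De Morgan)
= ¬¬S ∧ ¬T ∨ ¬¬T ∨ T   (De Morgan)
= S ∧ ¬T ∨ ¬¬T ∨ T   (double negation)
= S ∧ ¬T ∨ T ∨ T   (double negation)
= S ∧ ¬T ∨ T   (simplify)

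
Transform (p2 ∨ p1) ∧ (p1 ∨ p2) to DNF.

(p2 ∨ p1) ∧ (p1 ∨ p2)
≡ (p2 ∧ p1) ∨ (p2 ∧ p2) ∨ (p1 ∧ p1) ∨ (p1 ∧ p2)   (distribute ∧ over ∨)
≡ p2 ∨ p1   (simplify)

p2 ∨ p1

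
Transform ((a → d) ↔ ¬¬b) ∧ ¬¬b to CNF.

((a → d) ↔ ¬¬b) ∧ ¬¬b
= ((a → d) → ¬¬b) ∧ (¬¬b → (a → d)) ∧ ¬¬b   (eliminate ↔)
= (¬(a → d) ∨ ¬¬b) ∧ (¬¬b → (a → d)) ∧ ¬¬b   (eliminate →)
= (¬(¬a ∨ d) ∨ ¬¬b) ∧ (¬¬b → (a → d)) ∧ ¬¬b   (eliminate →)
= (¬(¬a ∨ d) ∨ ¬¬b) ∧ (¬¬¬b ∨ (a → d)) ∧ ¬¬b   (eliminate →)
= (¬(¬a ∨ d) ∨ ¬¬b) ∧ (¬¬¬b ∨ ¬a ∨ d) ∧ ¬¬b   (eliminate →)
= ((¬¬a ∧ ¬d) ∨ ¬¬b) ∧ (¬¬¬b ∨ ¬a ∨ d) ∧ ¬¬b   (De Morgan)
= ((a ∧ ¬d) ∨ ¬¬b) ∧ (¬¬¬b ∨ ¬a ∨ d) ∧ ¬¬b   (double negation)
= ((a ∧ ¬d) ∨ b) ∧ (¬¬¬b ∨ ¬a ∨ d) ∧ ¬¬b   (double negation)
= ((a ∧ ¬d) ∨ b) ∧ (¬b ∨ ¬a ∨ d) ∧ ¬¬b   (double negation)
= ((a ∧ ¬d) ∨ b) ∧ (¬b ∨ ¬a ∨ d) ∧ b   (double negation)
= (a ∨ b) ∧ (¬d ∨ b) ∧ (¬b ∨ ¬a ∨ d) ∧ b   (distribute ∨ over ∧)
= (¬b ∨ ¬a ∨ d) ∧ b   (simplify)

(¬b ∨ ¬a ∨ d) ∧ b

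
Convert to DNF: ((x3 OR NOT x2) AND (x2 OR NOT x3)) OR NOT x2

(x3 AND x2) OR NOT x2

((x3 OR NOT x2) AND (x2 OR NOT x3)) OR NOT x2
= (x3 AND x2) OR (x3 AND NOT x3) OR (NOT x2 AND x2) OR (NOT x2 AND NOT x3) OR NOT x2   — distribute AND over OR
= (x3 AND x2) OR NOT x2   — simplify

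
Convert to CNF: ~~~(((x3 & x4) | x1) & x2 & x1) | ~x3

~x1 | ~x2 | ~x3

~~~(((x3 & x4) | x1) & x2 & x1) | ~x3
⇔ ~(((x3 & x4) | x1) & x2 & x1) | ~x3   [double negation]
⇔ ~((x3 & x4) | x1) | ~x2 | ~x1 | ~x3   [De Morgan]
⇔ (~(x3 & x4) & ~x1) | ~x2 | ~x1 | ~x3   [De Morgan]
⇔ ((~x3 | ~x4) & ~x1) | ~x2 | ~x1 | ~x3   [De Morgan]
⇔ (~x3 | ~x4 | ~x2 | ~x1 | ~x3) & (~x1 | ~x2 | ~x1 | ~x3)   [distribute | over &]
⇔ ~x1 | ~x2 | ~x3   [simplify]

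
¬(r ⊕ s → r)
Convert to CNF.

(r ∨ s) ∧ ¬r

¬(r ⊕ s → r)
≡ ¬(¬(r ⊕ s) ∨ r)   [eliminate →]
≡ ¬(¬((r ∨ s) ∧ ¬(r ∧ s)) ∨ r)   [expand ⊕]
≡ ¬¬((r ∨ s) ∧ ¬(r ∧ s)) ∧ ¬r   [De Morgan]
≡ (r ∨ s) ∧ ¬(r ∧ s) ∧ ¬r   [double negation]
≡ (r ∨ s) ∧ (¬r ∨ ¬s) ∧ ¬r   [De Morgan]
≡ (r ∨ s) ∧ ¬r   [simplify]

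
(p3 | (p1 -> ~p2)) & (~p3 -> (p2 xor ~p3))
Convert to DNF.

(p3 | (p1 -> ~p2)) & (~p3 -> (p2 xor ~p3))
≡ (p3 | ~p1 | ~p2) & (~p3 -> (p2 xor ~p3))   [eliminate ->]
≡ (p3 | ~p1 | ~p2) & (~~p3 | (p2 xor ~p3))   [eliminate ->]
≡ (p3 | ~p1 | ~p2) & (~~p3 | (p2 & ~~p3) | (~p2 & ~p3))   [expand xor]
≡ (p3 | ~p1 | ~p2) & (p3 | (p2 & ~~p3) | (~p2 & ~p3))   [double negation]
≡ (p3 | ~p1 | ~p2) & (p3 | (p2 & p3) | (~p2 & ~p3))   [double negation]
≡ (p3 & p3) | (p3 & p2 & p3) | (p3 & ~p2 & ~p3) | (~p1 & p3) | (~p1 & p2 & p3) | (~p1 & ~p2 & ~p3) | (~p2 & p3) | (~p2 & p2 & p3) | (~p2 & ~p2 & ~p3)   [distribute & over |]
≡ p3 | (~p2 & ~p3)   [simplify]

p3 | (~p2 & ~p3)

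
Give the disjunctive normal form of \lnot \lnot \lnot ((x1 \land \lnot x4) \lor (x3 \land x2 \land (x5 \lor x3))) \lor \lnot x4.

(\lnot x1 \land \lnot x3) \lor (\lnot x1 \land \lnot x2) \lor (x4 \land \lnot x3) \lor (x4 \land \lnot x2) \lor \lnot x4

\lnot \lnot \lnot ((x1 \land \lnot x4) \lor (x3 \land x2 \land (x5 \lor x3))) \lor \lnot x4
⇔ \lnot ((x1 \land \lnot x4) \lor (x3 \land x2 \land (x5 \lor x3))) \lor \lnot x4   [double negation]
⇔ (\lnot (x1 \land \lnot x4) \land \lnot (x3 \land x2 \land (x5 \lor x3))) \lor \lnot x4   [De Morgan]
⇔ ((\lnot x1 \lor \lnot \lnot x4) \land \lnot (x3 \land x2 \land (x5 \lor x3))) \lor \lnot x4   [De Morgan]
⇔ ((\lnot x1 \lor x4) \land \lnot (x3 \land x2 \land (x5 \lor x3))) \lor \lnot x4   [double negation]
⇔ ((\lnot x1 \lor x4) \land (\lnot x3 \lor \lnot x2 \lor \lnot (x5 \lor x3))) \lor \lnot x4   [De Morgan]
⇔ ((\lnot x1 \lor x4) \land (\lnot x3 \lor \lnot x2 \lor (\lnot x5 \land \lnot x3))) \lor \lnot x4   [De Morgan]
⇔ (\lnot x1 \land \lnot x3) \lor (\lnot x1 \land \lnot x2) \lor (\lnot x1 \land \lnot x5 \land \lnot x3) \lor (x4 \land \lnot x3) \lor (x4 \land \lnot x2) \lor (x4 \land \lnot x5 \land \lnot x3) \lor \lnot x4   [distribute \land over \lor]
⇔ (\lnot x1 \land \lnot x3) \lor (\lnot x1 \land \lnot x2) \lor (x4 \land \lnot x3) \lor (x4 \land \lnot x2) \lor \lnot x4   [simplify]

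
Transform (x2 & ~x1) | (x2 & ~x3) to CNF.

(x2 & ~x1) | (x2 & ~x3)
= (x2 | x2) & (x2 | ~x3) & (~x1 | x2) & (~x1 | ~x3)   (distribute | over &)
= x2 & (~x1 | ~x3)   (simplify)

x2 & (~x1 | ~x3)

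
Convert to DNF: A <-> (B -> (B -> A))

A <-> (B -> (B -> A))
⇔ (A -> (B -> (B -> A))) & ((B -> (B -> A)) -> A)   — eliminate <->
⇔ (~A | (B -> (B -> A))) & ((B -> (B -> A)) -> A)   — eliminate ->
⇔ (~A | ~B | (B -> A)) & ((B -> (B -> A)) -> A)   — eliminate ->
⇔ (~A | ~B | ~B | A) & ((B -> (B -> A)) -> A)   — eliminate ->
⇔ (~A | ~B | ~B | A) & (~(B -> (B -> A)) | A)   — eliminate ->
⇔ (~A | ~B | ~B | A) & (~(~B | (B -> A)) | A)   — eliminate ->
⇔ (~A | ~B | ~B | A) & (~(~B | ~B | A) | A)   — eliminate ->
⇔ (~A | ~B | ~B | A) & ((~~B & ~~B & ~A) | A)   — De Morgan
⇔ (~A | ~B | ~B | A) & ((B & ~~B & ~A) | A)   — double negation
⇔ (~A | ~B | ~B | A) & ((B & B & ~A) | A)   — double negation
⇔ (~A & B & B & ~A) | (~A & A) | (~B & B & B & ~A) | (~B & A) | (~B & B & B & ~A) | (~B & A) | (A & B & B & ~A) | (A & A)   — distribute & over |
⇔ (~A & B) | A   — simplify

(~A & B) | A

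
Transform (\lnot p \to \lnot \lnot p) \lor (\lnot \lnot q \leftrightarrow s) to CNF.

(\lnot p \to \lnot \lnot p) \lor (\lnot \lnot q \leftrightarrow s)
= \lnot \lnot p \lor \lnot \lnot p \lor (\lnot \lnot q \leftrightarrow s)   (eliminate \to)
= \lnot \lnot p \lor \lnot \lnot p \lor ((\lnot \lnot q \to s) \land (s \to \lnot \lnot q))   (eliminate \leftrightarrow)
= \lnot \lnot p \lor \lnot \lnot p \lor ((\lnot \lnot \lnot q \lor s) \land (s \to \lnot \lnot q))   (eliminate \to)
= \lnot \lnot p \lor \lnot \lnot p \lor ((\lnot \lnot \lnot q \lor s) \land (\lnot s \lor \lnot \lnot q))   (eliminate \to)
= p \lor \lnot \lnot p \lor ((\lnot \lnot \lnot q \lor s) \land (\lnot s \lor \lnot \lnot q))   (double negation)
= p \lor p \lor ((\lnot \lnot \lnot q \lor s) \land (\lnot s \lor \lnot \lnot q))   (double negation)
= p \lor p \lor ((\lnot q \lor s) \land (\lnot s \lor \lnot \lnot q))   (double negation)
= p \lor p \lor ((\lnot q \lor s) \land (\lnot s \lor q))   (double negation)
= (p \lor p \lor \lnot q \lor s) \land (p \lor p \lor \lnot s \lor q)   (distribute \lor over \land)
= (p \lor \lnot q \lor s) \land (p \lor \lnot s \lor q)   (simplify)

(p \lor \lnot q \lor s) \land (p \lor \lnot s \lor q)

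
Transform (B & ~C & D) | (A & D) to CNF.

(B & ~C & D) | (A & D)
≡ (B | A) & (B | D) & (~C | A) & (~C | D) & (D | A) & (D | D)   — distribute | over &
≡ (B | A) & (~C | A) & D   — simplify

(B | A) & (~C | A) & D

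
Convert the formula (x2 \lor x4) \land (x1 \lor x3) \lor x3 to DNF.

(x2 \lor x4) \land (x1 \lor x3) \lor x3
⇔ x2 \land x1 \lor x2 \land x3 \lor x4 \land x1 \lor x4 \land x3 \lor x3   [distribute \land over \lor]
⇔ x2 \land x1 \lor x4 \land x1 \lor x3   [simplify]

x2 \land x1 \lor x4 \land x1 \lor x3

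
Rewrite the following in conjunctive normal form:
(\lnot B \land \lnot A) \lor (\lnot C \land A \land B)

(\lnot B \lor \lnot C) \land (\lnot B \lor A) \land (\lnot A \lor \lnot C) \land (\lnot A \lor B)

(\lnot B \land \lnot A) \lor (\lnot C \land A \land B)
= (\lnot B \lor \lnot C) \land (\lnot B \lor A) \land (\lnot B \lor B) \land (\lnot A \lor \lnot C) \land (\lnot A \lor A) \land (\lnot A \lor B)   — distribute \lor over \land
= (\lnot B \lor \lnot C) \land (\lnot B \lor A) \land (\lnot A \lor \lnot C) \land (\lnot A \lor B)   — simplify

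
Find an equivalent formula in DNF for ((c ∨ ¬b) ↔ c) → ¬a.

((c ∨ ¬b) ↔ c) → ¬a
≡ ¬((c ∨ ¬b) ↔ c) ∨ ¬a
≡ ¬(((c ∨ ¬b) → c) ∧ (c → (c ∨ ¬b))) ∨ ¬a
≡ ¬((¬(c ∨ ¬b) ∨ c) ∧ (c → (c ∨ ¬b))) ∨ ¬a
≡ ¬((¬(c ∨ ¬b) ∨ c) ∧ (¬c ∨ c ∨ ¬b)) ∨ ¬a
≡ ¬(¬(c ∨ ¬b) ∨ c) ∨ ¬(¬c ∨ c ∨ ¬b) ∨ ¬a
≡ (¬¬(c ∨ ¬b) ∧ ¬c) ∨ ¬(¬c ∨ c ∨ ¬b) ∨ ¬a
≡ ((c ∨ ¬b) ∧ ¬c) ∨ ¬(¬c ∨ c ∨ ¬b) ∨ ¬a
≡ ((c ∨ ¬b) ∧ ¬c) ∨ (¬¬c ∧ ¬c ∧ ¬¬b) ∨ ¬a
≡ ((c ∨ ¬b) ∧ ¬c) ∨ (c ∧ ¬c ∧ ¬¬b) ∨ ¬a
≡ ((c ∨ ¬b) ∧ ¬c) ∨ (c ∧ ¬c ∧ b) ∨ ¬a
≡ (c ∧ ¬c) ∨ (¬b ∧ ¬c) ∨ (c ∧ ¬c ∧ b) ∨ ¬a
≡ (¬b ∧ ¬c) ∨ ¬a

(¬b ∧ ¬c) ∨ ¬a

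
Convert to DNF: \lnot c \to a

\lnot c \to a
≡ \lnot \lnot c \lor a   [eliminate \to]
≡ c \lor a   [double negation]

c \lor a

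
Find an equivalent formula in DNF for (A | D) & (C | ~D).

(A & C) | (A & ~D) | (D & C)

(A | D) & (C | ~D)
⇔ (A & C) | (A & ~D) | (D & C) | (D & ~D)   (distribute & over |)
⇔ (A & C) | (A & ~D) | (D & C)   (simplify)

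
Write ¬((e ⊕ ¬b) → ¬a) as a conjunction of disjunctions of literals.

(e ∨ ¬b) ∧ (¬e ∨ b) ∧ a

¬((e ⊕ ¬b) → ¬a)
⇔ ¬(¬(e ⊕ ¬b) ∨ ¬a)   [eliminate →]
⇔ ¬(¬((e ∨ ¬b) ∧ ¬(e ∧ ¬b)) ∨ ¬a)   [expand ⊕]
⇔ ¬¬((e ∨ ¬b) ∧ ¬(e ∧ ¬b)) ∧ ¬¬a   [De Morgan]
⇔ (e ∨ ¬b) ∧ ¬(e ∧ ¬b) ∧ ¬¬a   [double negation]
⇔ (e ∨ ¬b) ∧ (¬e ∨ ¬¬b) ∧ ¬¬a   [De Morgan]
⇔ (e ∨ ¬b) ∧ (¬e ∨ b) ∧ ¬¬a   [double negation]
⇔ (e ∨ ¬b) ∧ (¬e ∨ b) ∧ a   [double negation]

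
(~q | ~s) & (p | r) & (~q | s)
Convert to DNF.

(~q | ~s) & (p | r) & (~q | s)
= (~q & p & ~q) | (~q & p & s) | (~q & r & ~q) | (~q & r & s) | (~s & p & ~q) | (~s & p & s) | (~s & r & ~q) | (~s & r & s)   [distribute & over |]
= (~q & p) | (~q & r)   [simplify]

(~q & p) | (~q & r)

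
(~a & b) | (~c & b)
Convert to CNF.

(~a & b) | (~c & b)
= (~a | ~c) & (~a | b) & (b | ~c) & (b | b)
= (~a | ~c) & b

(~a | ~c) & b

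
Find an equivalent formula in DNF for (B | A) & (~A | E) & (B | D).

(B & ~A) | (B & E) | (A & E & D)

(B | A) & (~A | E) & (B | D)
= (B & ~A & B) | (B & ~A & D) | (B & E & B) | (B & E & D) | (A & ~A & B) | (A & ~A & D) | (A & E & B) | (A & E & D)   [distribute & over |]
= (B & ~A) | (B & E) | (A & E & D)   [simplify]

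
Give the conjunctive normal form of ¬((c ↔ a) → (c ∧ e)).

¬((c ↔ a) → (c ∧ e))
= ¬(¬(c ↔ a) ∨ (c ∧ e))   (eliminate →)
= ¬(¬((c → a) ∧ (a → c)) ∨ (c ∧ e))   (eliminate ↔)
= ¬(¬((¬c ∨ a) ∧ (a → c)) ∨ (c ∧ e))   (eliminate →)
= ¬(¬((¬c ∨ a) ∧ (¬a ∨ c)) ∨ (c ∧ e))   (eliminate →)
= ¬¬((¬c ∨ a) ∧ (¬a ∨ c)) ∧ ¬(c ∧ e)   (De Morgan)
= (¬c ∨ a) ∧ (¬a ∨ c) ∧ ¬(c ∧ e)   (double negation)
= (¬c ∨ a) ∧ (¬a ∨ c) ∧ (¬c ∨ ¬e)   (De Morgan)

(¬c ∨ a) ∧ (¬a ∨ c) ∧ (¬c ∨ ¬e)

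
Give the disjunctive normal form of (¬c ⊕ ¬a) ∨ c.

(¬c ⊕ ¬a) ∨ c
= (¬c ∧ ¬¬a) ∨ (¬¬c ∧ ¬a) ∨ c   [expand ⊕]
= (¬c ∧ a) ∨ (¬¬c ∧ ¬a) ∨ c   [double negation]
= (¬c ∧ a) ∨ (c ∧ ¬a) ∨ c   [double negation]
= (¬c ∧ a) ∨ c   [simplify]

(¬c ∧ a) ∨ c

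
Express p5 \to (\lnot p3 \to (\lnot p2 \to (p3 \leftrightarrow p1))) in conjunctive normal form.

p5 \to (\lnot p3 \to (\lnot p2 \to (p3 \leftrightarrow p1)))
≡ \lnot p5 \lor (\lnot p3 \to (\lnot p2 \to (p3 \leftrightarrow p1)))   [eliminate \to]
≡ \lnot p5 \lor \lnot \lnot p3 \lor (\lnot p2 \to (p3 \leftrightarrow p1))   [eliminate \to]
≡ \lnot p5 \lor \lnot \lnot p3 \lor \lnot \lnot p2 \lor (p3 \leftrightarrow p1)   [eliminate \to]
≡ \lnot p5 \lor \lnot \lnot p3 \lor \lnot \lnot p2 \lor (p3 \to p1) \land (p1 \to p3)   [eliminate \leftrightarrow]
≡ \lnot p5 \lor \lnot \lnot p3 \lor \lnot \lnot p2 \lor (\lnot p3 \lor p1) \land (p1 \to p3)   [eliminate \to]
≡ \lnot p5 \lor \lnot \lnot p3 \lor \lnot \lnot p2 \lor (\lnot p3 \lor p1) \land (\lnot p1 \lor p3)   [eliminate \to]
≡ \lnot p5 \lor p3 \lor \lnot \lnot p2 \lor (\lnot p3 \lor p1) \land (\lnot p1 \lor p3)   [double negation]
≡ \lnot p5 \lor p3 \lor p2 \lor (\lnot p3 \lor p1) \land (\lnot p1 \lor p3)   [double negation]
≡ (\lnot p5 \lor p3 \lor p2 \lor \lnot p3 \lor p1) \land (\lnot p5 \lor p3 \lor p2 \lor \lnot p1 \lor p3)   [distribute \lor over \land]
≡ \lnot p5 \lor p3 \lor p2 \lor \lnot p1   [simplify]

\lnot p5 \lor p3 \lor p2 \lor \lnot p1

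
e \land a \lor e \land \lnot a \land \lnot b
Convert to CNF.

e \land a \lor e \land \lnot a \land \lnot b
≡ (e \lor e) \land (e \lor \lnot a) \land (e \lor \lnot b) \land (a \lor e) \land (a \lor \lnot a) \land (a \lor \lnot b)   — distribute \lor over \land
≡ e \land (a \lor \lnot b)   — simplify

e \land (a \lor \lnot b)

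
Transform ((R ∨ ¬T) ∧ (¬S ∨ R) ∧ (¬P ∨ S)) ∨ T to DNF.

(R ∧ ¬P) ∨ (R ∧ S) ∨ (¬T ∧ ¬S ∧ ¬P) ∨ T

((R ∨ ¬T) ∧ (¬S ∨ R) ∧ (¬P ∨ S)) ∨ T
= (R ∧ ¬S ∧ ¬P) ∨ (R ∧ ¬S ∧ S) ∨ (R ∧ R ∧ ¬P) ∨ (R ∧ R ∧ S) ∨ (¬T ∧ ¬S ∧ ¬P) ∨ (¬T ∧ ¬S ∧ S) ∨ (¬T ∧ R ∧ ¬P) ∨ (¬T ∧ R ∧ S) ∨ T
= (R ∧ ¬P) ∨ (R ∧ S) ∨ (¬T ∧ ¬S ∧ ¬P) ∨ T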